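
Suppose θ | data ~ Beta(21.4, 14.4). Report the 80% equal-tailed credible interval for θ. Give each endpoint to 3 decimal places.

[0.492, 0.701]

Posterior: Beta(21.4, 14.4).
Equal-tailed 80% interval: the 0.1 and 0.9 quantiles of Beta(21.4, 14.4).
Posterior mean ≈ 0.598, SD ≈ 0.081; a Normal approximation gives roughly [0.494, 0.701].
Exact: F⁻¹(0.1) = 0.492; F⁻¹(0.9) = 0.701.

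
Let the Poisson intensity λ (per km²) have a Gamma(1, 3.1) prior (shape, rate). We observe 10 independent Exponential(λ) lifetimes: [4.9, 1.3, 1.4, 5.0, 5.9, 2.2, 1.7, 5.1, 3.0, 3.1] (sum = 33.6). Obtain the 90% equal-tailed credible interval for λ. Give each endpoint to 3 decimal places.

[0.168, 0.462]

Posterior: Gamma(1+10, 3.1+33.6) = Gamma(11, 36.7) (shape, rate).
Equal-tailed 90% interval: Gamma(11, 36.7) quantiles at 0.05 and 0.95.
Posterior mean ≈ 0.300, SD ≈ 0.090; a Normal approximation gives roughly [0.151, 0.448].
Exact: lower = 0.168; upper = 0.462.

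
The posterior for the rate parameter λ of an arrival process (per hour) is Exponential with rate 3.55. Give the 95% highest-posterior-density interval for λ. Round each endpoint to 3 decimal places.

The exponential density is strictly decreasing on [0, ∞), so the HPD interval is anchored at 0: [0, q] with P(λ ≤ q) = 0.95.
q = −ln(1 − 0.95) / 3.55 = 2.9957 / 3.55 = 0.844.

[0.000, 0.844]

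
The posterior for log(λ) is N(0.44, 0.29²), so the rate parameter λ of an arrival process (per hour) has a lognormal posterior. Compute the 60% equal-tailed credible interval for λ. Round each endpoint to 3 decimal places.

On the log scale the 60% interval is 0.44 ± 0.842 × 0.29 = [0.1959, 0.6841].
Exponentiate: [e^0.1959, e^0.6841] = [1.216, 1.982].

[1.216, 1.982]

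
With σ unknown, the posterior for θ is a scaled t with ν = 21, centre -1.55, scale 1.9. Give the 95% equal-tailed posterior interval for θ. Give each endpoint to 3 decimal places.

[-5.501, 2.401]

The t_21 distribution is symmetric; the 95% interval is -1.55 ± t·1.9 with t_{0.975,21} = 2.080.
Half-width: 2.080 × 1.9 = 3.951.
-1.55 − 3.951 = -5.501; -1.55 + 3.951 = 2.401.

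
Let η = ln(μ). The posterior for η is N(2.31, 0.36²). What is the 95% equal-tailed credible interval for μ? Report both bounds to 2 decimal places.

[4.97, 20.40]

On the log scale the 95% interval is 2.31 ± 1.960 × 0.36 = [1.6044, 3.0156].
Exponentiate: [e^1.6044, e^3.0156] = [4.97, 20.40].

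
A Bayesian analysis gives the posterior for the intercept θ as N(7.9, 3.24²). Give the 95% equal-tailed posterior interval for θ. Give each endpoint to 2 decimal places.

[1.55, 14.25]

The posterior is symmetric, so the 95% equal-tailed interval is θ = 7.9 ± z·3.24 with z = 1.960.
Half-width: 1.960 × 3.24 = 6.35.
7.9 − 6.35 = 1.55; 7.9 + 6.35 = 14.25.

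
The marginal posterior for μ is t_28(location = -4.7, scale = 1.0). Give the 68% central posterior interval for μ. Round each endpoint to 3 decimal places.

[-5.712, -3.688]

The t_28 distribution is symmetric; the 68% interval is -4.7 ± t·1.0 with t_{0.84,28} = 1.012.
Half-width: 1.012 × 1.0 = 1.012.
-4.7 − 1.012 = -5.712; -4.7 + 1.012 = -3.688.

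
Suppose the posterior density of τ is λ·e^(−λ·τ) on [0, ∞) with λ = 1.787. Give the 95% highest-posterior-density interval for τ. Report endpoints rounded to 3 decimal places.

[0.000, 1.676]

The exponential density is strictly decreasing on [0, ∞), so the HPD interval is anchored at 0: [0, q] with P(τ ≤ q) = 0.95.
q = −ln(1 − 0.95) / 1.787 = 2.9957 / 1.787 = 1.676.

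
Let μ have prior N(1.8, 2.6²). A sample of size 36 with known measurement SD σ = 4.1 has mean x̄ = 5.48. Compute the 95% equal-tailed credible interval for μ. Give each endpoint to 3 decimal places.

[3.947, 6.538]

Posterior precision = 1/2.6² + 36/4.1² = 0.1479 + 2.1416 = 2.2895, so posterior SD = 0.6609.
Posterior mean = (1.8/2.6² + 36·5.48/4.1²) / 2.2895 = 5.2422.
Interval: 5.2422 ± 1.960 × 0.6609 → [3.947, 6.538].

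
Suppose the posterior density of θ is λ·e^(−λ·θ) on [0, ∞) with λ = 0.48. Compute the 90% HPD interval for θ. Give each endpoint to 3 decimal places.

The exponential density is strictly decreasing on [0, ∞), so the HPD interval is anchored at 0: [0, q] with P(θ ≤ q) = 0.90.
q = −ln(1 − 0.90) / 0.48 = 2.3026 / 0.48 = 4.797.

[0.000, 4.797]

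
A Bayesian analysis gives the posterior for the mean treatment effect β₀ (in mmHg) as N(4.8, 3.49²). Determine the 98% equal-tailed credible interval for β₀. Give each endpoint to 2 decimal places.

[-3.32, 12.92]

The posterior is symmetric, so the 98% equal-tailed interval is β₀ = 4.8 ± z·3.49 with z = 2.326.
Half-width: 2.326 × 3.49 = 8.12.
4.8 − 8.12 = -3.32; 4.8 + 8.12 = 12.92.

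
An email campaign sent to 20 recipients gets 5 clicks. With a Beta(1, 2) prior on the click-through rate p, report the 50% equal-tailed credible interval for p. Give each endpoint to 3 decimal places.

Posterior: Beta(1+5, 2+15) = Beta(6, 17).
Equal-tailed 50% interval: the 0.25 and 0.75 quantiles of Beta(6, 17).
Posterior mean ≈ 0.261, SD ≈ 0.090; a Normal approximation gives roughly [0.200, 0.321].
Exact: F⁻¹(0.25) = 0.196; F⁻¹(0.75) = 0.319.

[0.196, 0.319]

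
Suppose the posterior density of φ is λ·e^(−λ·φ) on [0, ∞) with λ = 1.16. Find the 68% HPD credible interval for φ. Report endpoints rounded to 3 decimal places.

[0.000, 0.982]

The exponential density is strictly decreasing on [0, ∞), so the HPD interval is anchored at 0: [0, q] with P(φ ≤ q) = 0.68.
q = −ln(1 − 0.68) / 1.16 = 1.1394 / 1.16 = 0.982.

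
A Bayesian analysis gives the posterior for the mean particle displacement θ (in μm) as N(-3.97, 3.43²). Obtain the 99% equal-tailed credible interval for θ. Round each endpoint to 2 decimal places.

[-12.81, 4.87]

The posterior is symmetric, so the 99% equal-tailed interval is θ = -3.97 ± z·3.43 with z = 2.576.
Half-width: 2.576 × 3.43 = 8.84.
-3.97 − 8.84 = -12.81; -3.97 + 8.84 = 4.87.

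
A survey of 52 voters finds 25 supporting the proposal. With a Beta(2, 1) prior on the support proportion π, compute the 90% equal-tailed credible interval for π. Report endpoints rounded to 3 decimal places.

Posterior: Beta(2+25, 1+27) = Beta(27, 28).
Equal-tailed 90% interval: the 0.05 and 0.95 quantiles of Beta(27, 28).
Posterior mean ≈ 0.491, SD ≈ 0.067; a Normal approximation gives roughly [0.381, 0.601].
Exact: F⁻¹(0.05) = 0.381; F⁻¹(0.95) = 0.601.

[0.381, 0.601]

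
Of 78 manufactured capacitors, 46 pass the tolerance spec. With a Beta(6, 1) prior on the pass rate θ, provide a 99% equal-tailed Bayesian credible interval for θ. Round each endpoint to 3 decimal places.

Posterior: Beta(6+46, 1+32) = Beta(52, 33).
Equal-tailed 99% interval: the 0.005 and 0.995 quantiles of Beta(52, 33).
Posterior mean ≈ 0.612, SD ≈ 0.053; a Normal approximation gives roughly [0.476, 0.747].
Exact: F⁻¹(0.005) = 0.473; F⁻¹(0.995) = 0.741.

[0.473, 0.741]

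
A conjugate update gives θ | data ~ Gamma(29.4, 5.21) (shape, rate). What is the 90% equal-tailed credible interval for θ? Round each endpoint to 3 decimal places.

[4.047, 7.457]

Posterior: Gamma(shape 29.4, rate 5.21).
Equal-tailed 90% interval: Gamma(29.4, 5.21) quantiles at 0.05 and 0.95.
Posterior mean ≈ 5.643, SD ≈ 1.041; a Normal approximation gives roughly [3.931, 7.355].
Exact: lower = 4.047; upper = 7.457.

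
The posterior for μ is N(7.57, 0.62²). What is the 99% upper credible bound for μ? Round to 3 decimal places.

Need U with P(μ ≤ U) = 0.99: U = 7.57 + z_{0.01}·0.62.
z = 2.326; U = 7.57 + 2.326 × 0.62 = 9.012.

9.012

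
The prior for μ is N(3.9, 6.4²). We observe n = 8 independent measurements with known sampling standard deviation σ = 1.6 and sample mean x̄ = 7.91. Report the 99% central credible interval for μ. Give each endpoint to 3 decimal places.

[6.427, 9.330]

Posterior precision = 1/6.4² + 8/1.6² = 0.0244 + 3.1250 = 3.1494, so posterior SD = 0.5635.
Posterior mean = (3.9/6.4² + 8·7.91/1.6²) / 3.1494 = 7.8789.
Interval: 7.8789 ± 2.576 × 0.5635 → [6.427, 9.330].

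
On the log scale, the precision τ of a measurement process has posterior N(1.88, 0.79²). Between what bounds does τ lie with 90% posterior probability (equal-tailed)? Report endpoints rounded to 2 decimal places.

[1.79, 24.03]

On the log scale the 90% interval is 1.88 ± 1.645 × 0.79 = [0.5806, 3.1794].
Exponentiate: [e^0.5806, e^3.1794] = [1.79, 24.03].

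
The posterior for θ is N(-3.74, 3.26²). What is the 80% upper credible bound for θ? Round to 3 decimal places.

-0.996

Need U with P(θ ≤ U) = 0.80: U = -3.74 + z_{0.2}·3.26.
z = 0.842; U = -3.74 + 0.842 × 3.26 = -0.996.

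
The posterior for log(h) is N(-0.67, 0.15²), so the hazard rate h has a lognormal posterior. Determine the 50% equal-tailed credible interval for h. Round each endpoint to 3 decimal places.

[0.462, 0.566]

On the log scale the 50% interval is -0.67 ± 0.674 × 0.15 = [-0.7712, -0.5688].
Exponentiate: [e^-0.7712, e^-0.5688] = [0.462, 0.566].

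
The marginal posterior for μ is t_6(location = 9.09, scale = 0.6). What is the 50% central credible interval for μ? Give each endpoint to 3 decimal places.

The t_6 distribution is symmetric; the 50% interval is 9.09 ± t·0.6 with t_{0.75,6} = 0.718.
Half-width: 0.718 × 0.6 = 0.431.
9.09 − 0.431 = 8.659; 9.09 + 0.431 = 9.521.

[8.659, 9.521]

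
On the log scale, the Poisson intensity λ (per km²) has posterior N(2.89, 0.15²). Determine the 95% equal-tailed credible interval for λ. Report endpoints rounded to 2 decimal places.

On the log scale the 95% interval is 2.89 ± 1.960 × 0.15 = [2.5960, 3.1840].
Exponentiate: [e^2.5960, e^3.1840] = [13.41, 24.14].

[13.41, 24.14]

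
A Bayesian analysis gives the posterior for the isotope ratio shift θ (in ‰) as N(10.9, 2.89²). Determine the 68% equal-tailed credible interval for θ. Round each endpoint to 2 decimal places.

[8.03, 13.77]

The posterior is symmetric, so the 68% equal-tailed interval is θ = 10.9 ± z·2.89 with z = 0.994.
Half-width: 0.994 × 2.89 = 2.87.
10.9 − 2.87 = 8.03; 10.9 + 2.87 = 13.77.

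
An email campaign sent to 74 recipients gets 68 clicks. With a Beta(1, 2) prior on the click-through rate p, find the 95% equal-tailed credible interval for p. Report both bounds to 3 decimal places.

[0.819, 0.953]

Posterior: Beta(1+68, 2+6) = Beta(69, 8).
Equal-tailed 95% interval: the 0.025 and 0.975 quantiles of Beta(69, 8).
Posterior mean ≈ 0.896, SD ≈ 0.035; a Normal approximation gives roughly [0.828, 0.964].
Exact: F⁻¹(0.025) = 0.819; F⁻¹(0.975) = 0.953.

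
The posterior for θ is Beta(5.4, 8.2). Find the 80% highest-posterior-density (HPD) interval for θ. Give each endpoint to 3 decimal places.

The posterior is unimodal and skewed, so the HPD interval has equal density at both endpoints and is the shortest 80% interval.
Solving f(0.222) = f(0.556) with F(0.556) − F(0.222) = 0.80 gives [0.222, 0.556].
For comparison, the equal-tailed interval is [0.233, 0.568]; the HPD is narrower and shifted toward the mode.

[0.222, 0.556]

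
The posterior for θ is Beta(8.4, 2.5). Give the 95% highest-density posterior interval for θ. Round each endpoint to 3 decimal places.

[0.534, 0.976]

The posterior is unimodal and skewed, so the HPD interval has equal density at both endpoints and is the shortest 95% interval.
Solving f(0.534) = f(0.976) with F(0.976) − F(0.534) = 0.95 gives [0.534, 0.976].
For comparison, the equal-tailed interval is [0.493, 0.955]; the HPD is narrower and shifted toward the mode.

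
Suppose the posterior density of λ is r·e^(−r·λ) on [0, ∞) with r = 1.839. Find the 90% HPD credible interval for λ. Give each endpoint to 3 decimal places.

[0.000, 1.252]

The exponential density is strictly decreasing on [0, ∞), so the HPD interval is anchored at 0: [0, q] with P(λ ≤ q) = 0.90.
q = −ln(1 − 0.90) / 1.839 = 2.3026 / 1.839 = 1.252.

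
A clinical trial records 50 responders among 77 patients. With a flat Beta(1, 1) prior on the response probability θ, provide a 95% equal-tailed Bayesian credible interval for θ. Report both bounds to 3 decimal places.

Posterior: Beta(1+50, 1+27) = Beta(51, 28).
Equal-tailed 95% interval: the 0.025 and 0.975 quantiles of Beta(51, 28).
Posterior mean ≈ 0.646, SD ≈ 0.053; a Normal approximation gives roughly [0.541, 0.750].
Exact: F⁻¹(0.025) = 0.538; F⁻¹(0.975) = 0.747.

[0.538, 0.747]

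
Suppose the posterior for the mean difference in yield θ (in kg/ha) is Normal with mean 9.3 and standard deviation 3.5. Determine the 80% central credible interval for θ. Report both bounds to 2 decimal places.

[4.81, 13.79]

The posterior is symmetric, so the 80% equal-tailed interval is θ = 9.3 ± z·3.5 with z = 1.282.
Half-width: 1.282 × 3.5 = 4.49.
9.3 − 4.49 = 4.81; 9.3 + 4.49 = 13.79.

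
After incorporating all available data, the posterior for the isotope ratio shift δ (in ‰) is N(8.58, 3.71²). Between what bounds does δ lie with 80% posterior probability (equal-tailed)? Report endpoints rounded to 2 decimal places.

[3.83, 13.33]

The posterior is symmetric, so the 80% equal-tailed interval is δ = 8.58 ± z·3.71 with z = 1.282.
Half-width: 1.282 × 3.71 = 4.75.
8.58 − 4.75 = 3.83; 8.58 + 4.75 = 13.33.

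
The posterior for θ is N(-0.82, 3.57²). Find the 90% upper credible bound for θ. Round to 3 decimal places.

Need U with P(θ ≤ U) = 0.90: U = -0.82 + z_{0.1}·3.57.
z = 1.282; U = -0.82 + 1.282 × 3.57 = 3.755.

3.755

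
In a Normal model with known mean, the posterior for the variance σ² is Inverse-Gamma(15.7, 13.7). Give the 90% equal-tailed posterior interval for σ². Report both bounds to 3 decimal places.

Inverse-Gamma(15.7, 13.7) quantiles: F⁻¹(0.05) and F⁻¹(0.95).
Equivalently, 1/σ² ~ Gamma(15.7, rate = 13.7); invert its 0.95 and 0.05 quantiles.
Posterior mean ≈ 0.932, SD ≈ 0.252; a Normal approximation gives roughly [0.518, 1.346].
Exact: lower = 0.603; upper = 1.398.

[0.603, 1.398]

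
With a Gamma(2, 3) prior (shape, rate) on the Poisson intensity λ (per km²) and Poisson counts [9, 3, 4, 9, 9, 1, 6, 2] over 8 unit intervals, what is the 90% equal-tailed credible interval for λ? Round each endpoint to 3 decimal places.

[3.142, 5.143]

Posterior: Gamma(2+43, 3+8) = Gamma(45, 11) (shape, rate).
Equal-tailed 90% interval: Gamma(45, 11) quantiles at 0.05 and 0.95.
Posterior mean ≈ 4.091, SD ≈ 0.610; a Normal approximation gives roughly [3.088, 5.094].
Exact: lower = 3.142; upper = 5.143.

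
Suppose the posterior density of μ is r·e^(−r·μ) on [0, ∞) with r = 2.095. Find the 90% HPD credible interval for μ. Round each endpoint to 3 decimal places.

[0.000, 1.099]

The exponential density is strictly decreasing on [0, ∞), so the HPD interval is anchored at 0: [0, q] with P(μ ≤ q) = 0.90.
q = −ln(1 − 0.90) / 2.095 = 2.3026 / 2.095 = 1.099.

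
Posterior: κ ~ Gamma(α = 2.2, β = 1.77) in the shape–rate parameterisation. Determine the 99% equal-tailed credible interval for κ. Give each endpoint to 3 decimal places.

Posterior: Gamma(shape 2.2, rate 1.77).
Equal-tailed 99% interval: Gamma(2.2, 1.77) quantiles at 0.005 and 0.995.
Posterior mean ≈ 1.243, SD ≈ 0.838; a Normal approximation gives roughly [-0.916, 3.401].
Exact: lower = 0.079; upper = 4.415.

[0.079, 4.415]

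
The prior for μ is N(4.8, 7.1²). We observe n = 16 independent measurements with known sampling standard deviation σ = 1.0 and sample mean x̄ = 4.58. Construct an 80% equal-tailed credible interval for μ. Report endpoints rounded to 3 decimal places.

Posterior precision = 1/7.1² + 16/1.0² = 0.0198 + 16.0000 = 16.0198, so posterior SD = 0.2498.
Posterior mean = (4.8/7.1² + 16·4.58/1.0²) / 16.0198 = 4.5803.
Interval: 4.5803 ± 1.282 × 0.2498 → [4.260, 4.900].

[4.260, 4.900]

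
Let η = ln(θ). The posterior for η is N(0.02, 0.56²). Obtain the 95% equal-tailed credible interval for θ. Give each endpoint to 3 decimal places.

[0.340, 3.057]

On the log scale the 95% interval is 0.02 ± 1.960 × 0.56 = [-1.0776, 1.1176].
Exponentiate: [e^-1.0776, e^1.1176] = [0.340, 3.057].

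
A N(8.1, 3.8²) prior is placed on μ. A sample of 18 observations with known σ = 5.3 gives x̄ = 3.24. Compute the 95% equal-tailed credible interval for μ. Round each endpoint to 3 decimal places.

[1.388, 6.040]

Posterior precision = 1/3.8² + 18/5.3² = 0.0693 + 0.6408 = 0.7100, so posterior SD = 1.1867.
Posterior mean = (8.1/3.8² + 18·3.24/5.3²) / 0.7100 = 3.7140.
Interval: 3.7140 ± 1.960 × 1.1867 → [1.388, 6.040].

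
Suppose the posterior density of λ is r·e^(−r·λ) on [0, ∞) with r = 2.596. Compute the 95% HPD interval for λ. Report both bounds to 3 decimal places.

[0.000, 1.154]

The exponential density is strictly decreasing on [0, ∞), so the HPD interval is anchored at 0: [0, q] with P(λ ≤ q) = 0.95.
q = −ln(1 − 0.95) / 2.596 = 2.9957 / 2.596 = 1.154.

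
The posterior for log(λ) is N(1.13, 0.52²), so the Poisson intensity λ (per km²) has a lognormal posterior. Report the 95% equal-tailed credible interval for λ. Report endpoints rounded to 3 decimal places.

[1.117, 8.578]

On the log scale the 95% interval is 1.13 ± 1.960 × 0.52 = [0.1108, 2.1492].
Exponentiate: [e^0.1108, e^2.1492] = [1.117, 8.578].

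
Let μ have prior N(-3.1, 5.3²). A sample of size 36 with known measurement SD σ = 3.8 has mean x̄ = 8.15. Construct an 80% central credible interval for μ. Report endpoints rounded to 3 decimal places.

Posterior precision = 1/5.3² + 36/3.8² = 0.0356 + 2.4931 = 2.5287, so posterior SD = 0.6289.
Posterior mean = (-3.1/5.3² + 36·8.15/3.8²) / 2.5287 = 7.9916.
Interval: 7.9916 ± 1.282 × 0.6289 → [7.186, 8.798].

[7.186, 8.798]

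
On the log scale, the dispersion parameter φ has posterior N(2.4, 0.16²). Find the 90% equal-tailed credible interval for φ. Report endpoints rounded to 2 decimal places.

[8.47, 14.34]

On the log scale the 90% interval is 2.4 ± 1.645 × 0.16 = [2.1368, 2.6632].
Exponentiate: [e^2.1368, e^2.6632] = [8.47, 14.34].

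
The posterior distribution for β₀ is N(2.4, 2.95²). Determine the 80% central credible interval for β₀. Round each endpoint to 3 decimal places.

The posterior is symmetric, so the 80% equal-tailed interval is β₀ = 2.4 ± z·2.95 with z = 1.282.
Half-width: 1.282 × 2.95 = 3.781.
2.4 − 3.781 = -1.381; 2.4 + 3.781 = 6.181.

[-1.381, 6.181]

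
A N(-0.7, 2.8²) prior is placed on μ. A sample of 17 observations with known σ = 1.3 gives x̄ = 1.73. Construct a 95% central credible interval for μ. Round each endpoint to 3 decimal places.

[1.085, 2.314]

Posterior precision = 1/2.8² + 17/1.3² = 0.1276 + 10.0592 = 10.1867, so posterior SD = 0.3133.
Posterior mean = (-0.7/2.8² + 17·1.73/1.3²) / 10.1867 = 1.6996.
Interval: 1.6996 ± 1.960 × 0.3133 → [1.085, 2.314].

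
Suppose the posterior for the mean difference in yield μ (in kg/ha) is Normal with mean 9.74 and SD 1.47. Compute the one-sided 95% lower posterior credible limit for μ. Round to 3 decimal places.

Need L with P(μ ≥ L) = 0.95: L = 9.74 − z_{0.05}·1.47.
z = 1.645; L = 9.74 − 1.645 × 1.47 = 7.322.

7.322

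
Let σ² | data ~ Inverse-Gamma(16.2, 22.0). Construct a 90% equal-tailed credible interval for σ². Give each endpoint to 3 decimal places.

Inverse-Gamma(16.2, 22.0) quantiles: F⁻¹(0.05) and F⁻¹(0.95).
Equivalently, 1/σ² ~ Gamma(16.2, rate = 22.0); invert its 0.95 and 0.05 quantiles.
Posterior mean ≈ 1.447, SD ≈ 0.384; a Normal approximation gives roughly [0.816, 2.079].
Exact: lower = 0.943; upper = 2.158.

[0.943, 2.158]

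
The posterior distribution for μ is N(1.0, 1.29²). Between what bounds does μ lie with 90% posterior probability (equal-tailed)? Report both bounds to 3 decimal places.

The posterior is symmetric, so the 90% equal-tailed interval is μ = 1.0 ± z·1.29 with z = 1.645.
Half-width: 1.645 × 1.29 = 2.122.
1.0 − 2.122 = -1.122; 1.0 + 2.122 = 3.122.

[-1.122, 3.122]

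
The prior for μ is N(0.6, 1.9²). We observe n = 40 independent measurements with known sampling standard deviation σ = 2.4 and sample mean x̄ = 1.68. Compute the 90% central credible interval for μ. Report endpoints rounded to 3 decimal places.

[1.026, 2.251]

Posterior precision = 1/1.9² + 40/2.4² = 0.2770 + 6.9444 = 7.2215, so posterior SD = 0.3721.
Posterior mean = (0.6/1.9² + 40·1.68/2.4²) / 7.2215 = 1.6386.
Interval: 1.6386 ± 1.645 × 0.3721 → [1.026, 2.251].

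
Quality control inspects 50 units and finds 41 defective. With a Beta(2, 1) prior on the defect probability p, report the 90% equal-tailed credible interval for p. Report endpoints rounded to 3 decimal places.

[0.717, 0.892]

Posterior: Beta(2+41, 1+9) = Beta(43, 10).
Equal-tailed 90% interval: the 0.05 and 0.95 quantiles of Beta(43, 10).
Posterior mean ≈ 0.811, SD ≈ 0.053; a Normal approximation gives roughly [0.724, 0.899].
Exact: F⁻¹(0.05) = 0.717; F⁻¹(0.95) = 0.892.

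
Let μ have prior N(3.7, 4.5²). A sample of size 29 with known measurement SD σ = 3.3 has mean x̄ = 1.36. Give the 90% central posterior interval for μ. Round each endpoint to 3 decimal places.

[0.404, 2.401]

Posterior precision = 1/4.5² + 29/3.3² = 0.0494 + 2.6630 = 2.7124, so posterior SD = 0.6072.
Posterior mean = (3.7/4.5² + 29·1.36/3.3²) / 2.7124 = 1.4026.
Interval: 1.4026 ± 1.645 × 0.6072 → [0.404, 2.401].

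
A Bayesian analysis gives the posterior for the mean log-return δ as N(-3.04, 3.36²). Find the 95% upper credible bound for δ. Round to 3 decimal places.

Need U with P(δ ≤ U) = 0.95: U = -3.04 + z_{0.05}·3.36.
z = 1.645; U = -3.04 + 1.645 × 3.36 = 2.487.

2.487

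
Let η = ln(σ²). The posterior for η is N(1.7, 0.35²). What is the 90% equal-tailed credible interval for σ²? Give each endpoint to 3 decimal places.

On the log scale the 90% interval is 1.7 ± 1.645 × 0.35 = [1.1243, 2.2757].
Exponentiate: [e^1.1243, e^2.2757] = [3.078, 9.735].

[3.078, 9.735]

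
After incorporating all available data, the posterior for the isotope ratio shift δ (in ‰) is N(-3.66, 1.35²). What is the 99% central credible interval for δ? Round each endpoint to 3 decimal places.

The posterior is symmetric, so the 99% equal-tailed interval is δ = -3.66 ± z·1.35 with z = 2.576.
Half-width: 2.576 × 1.35 = 3.477.
-3.66 − 3.477 = -7.137; -3.66 + 3.477 = -0.183.

[-7.137, -0.183]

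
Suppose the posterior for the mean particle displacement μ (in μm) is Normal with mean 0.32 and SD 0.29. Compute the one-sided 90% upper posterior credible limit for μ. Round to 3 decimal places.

0.692

Need U with P(μ ≤ U) = 0.90: U = 0.32 + z_{0.1}·0.29.
z = 1.282; U = 0.32 + 1.282 × 0.29 = 0.692.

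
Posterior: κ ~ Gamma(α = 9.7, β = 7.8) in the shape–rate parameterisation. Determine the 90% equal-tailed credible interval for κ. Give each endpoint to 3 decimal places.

[0.667, 1.965]

Posterior: Gamma(shape 9.7, rate 7.8).
Equal-tailed 90% interval: Gamma(9.7, 7.8) quantiles at 0.05 and 0.95.
Posterior mean ≈ 1.244, SD ≈ 0.399; a Normal approximation gives roughly [0.587, 1.900].
Exact: lower = 0.667; upper = 1.965.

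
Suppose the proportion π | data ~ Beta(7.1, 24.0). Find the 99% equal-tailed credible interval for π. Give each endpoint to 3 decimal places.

[0.075, 0.445]

Posterior: Beta(7.1, 24.0).
Equal-tailed 99% interval: the 0.005 and 0.995 quantiles of Beta(7.1, 24.0).
Posterior mean ≈ 0.228, SD ≈ 0.074; a Normal approximation gives roughly [0.037, 0.419].
Exact: F⁻¹(0.005) = 0.075; F⁻¹(0.995) = 0.445.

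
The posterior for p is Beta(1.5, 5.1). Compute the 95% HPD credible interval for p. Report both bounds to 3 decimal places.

[0.001, 0.521]

The posterior is unimodal and skewed, so the HPD interval has equal density at both endpoints and is the shortest 95% interval.
Solving f(0.001) = f(0.521) with F(0.521) − F(0.001) = 0.95 gives [0.001, 0.521].
For comparison, the equal-tailed interval is [0.020, 0.584]; the HPD is narrower and shifted toward the mode.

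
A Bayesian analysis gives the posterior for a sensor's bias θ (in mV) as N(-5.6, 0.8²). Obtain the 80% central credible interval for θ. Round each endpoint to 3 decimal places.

[-6.625, -4.575]

The posterior is symmetric, so the 80% equal-tailed interval is θ = -5.6 ± z·0.8 with z = 1.282.
Half-width: 1.282 × 0.8 = 1.025.
-5.6 − 1.025 = -6.625; -5.6 + 1.025 = -4.575.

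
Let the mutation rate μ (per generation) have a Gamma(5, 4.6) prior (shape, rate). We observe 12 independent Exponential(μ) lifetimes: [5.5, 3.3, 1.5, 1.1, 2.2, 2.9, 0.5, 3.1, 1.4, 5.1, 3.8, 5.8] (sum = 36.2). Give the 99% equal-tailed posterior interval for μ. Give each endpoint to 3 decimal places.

[0.202, 0.723]

Posterior: Gamma(5+12, 4.6+36.2) = Gamma(17, 40.8) (shape, rate).
Equal-tailed 99% interval: Gamma(17, 40.8) quantiles at 0.005 and 0.995.
Posterior mean ≈ 0.417, SD ≈ 0.101; a Normal approximation gives roughly [0.156, 0.677].
Exact: lower = 0.202; upper = 0.723.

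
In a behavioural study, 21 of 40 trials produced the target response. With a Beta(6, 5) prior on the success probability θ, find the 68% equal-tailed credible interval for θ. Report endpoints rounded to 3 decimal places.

Posterior: Beta(6+21, 5+19) = Beta(27, 24).
Equal-tailed 68% interval: the 0.16 and 0.84 quantiles of Beta(27, 24).
Posterior mean ≈ 0.529, SD ≈ 0.069; a Normal approximation gives roughly [0.461, 0.598].
Exact: F⁻¹(0.16) = 0.460; F⁻¹(0.84) = 0.599.

[0.460, 0.599]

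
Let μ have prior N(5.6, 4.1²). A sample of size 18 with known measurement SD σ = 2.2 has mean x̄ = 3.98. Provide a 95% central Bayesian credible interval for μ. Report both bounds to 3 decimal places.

Posterior precision = 1/4.1² + 18/2.2² = 0.0595 + 3.7190 = 3.7785, so posterior SD = 0.5144.
Posterior mean = (5.6/4.1² + 18·3.98/2.2²) / 3.7785 = 4.0055.
Interval: 4.0055 ± 1.960 × 0.5144 → [2.997, 5.014].

[2.997, 5.014]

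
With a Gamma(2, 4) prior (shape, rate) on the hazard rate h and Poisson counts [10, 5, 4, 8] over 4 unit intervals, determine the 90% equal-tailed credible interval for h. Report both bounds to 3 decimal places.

[2.593, 4.799]

Posterior: Gamma(2+27, 4+4) = Gamma(29, 8) (shape, rate).
Equal-tailed 90% interval: Gamma(29, 8) quantiles at 0.05 and 0.95.
Posterior mean ≈ 3.625, SD ≈ 0.673; a Normal approximation gives roughly [2.518, 4.732].
Exact: lower = 2.593; upper = 4.799.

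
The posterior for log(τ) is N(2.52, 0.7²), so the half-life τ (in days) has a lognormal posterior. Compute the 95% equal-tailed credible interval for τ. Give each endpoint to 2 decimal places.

On the log scale the 95% interval is 2.52 ± 1.960 × 0.7 = [1.1480, 3.8920].
Exponentiate: [e^1.1480, e^3.8920] = [3.15, 49.01].

[3.15, 49.01]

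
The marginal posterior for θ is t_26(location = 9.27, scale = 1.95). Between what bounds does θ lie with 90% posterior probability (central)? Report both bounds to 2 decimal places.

The t_26 distribution is symmetric; the 90% interval is 9.27 ± t·1.95 with t_{0.95,26} = 1.706.
Half-width: 1.706 × 1.95 = 3.33.
9.27 − 3.33 = 5.94; 9.27 + 3.33 = 12.60.

[5.94, 12.60]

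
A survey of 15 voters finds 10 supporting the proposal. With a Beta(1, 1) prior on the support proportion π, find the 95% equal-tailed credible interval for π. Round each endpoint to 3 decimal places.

[0.413, 0.848]

Posterior: Beta(1+10, 1+5) = Beta(11, 6).
Equal-tailed 95% interval: the 0.025 and 0.975 quantiles of Beta(11, 6).
Posterior mean ≈ 0.647, SD ≈ 0.113; a Normal approximation gives roughly [0.426, 0.868].
Exact: F⁻¹(0.025) = 0.413; F⁻¹(0.975) = 0.848.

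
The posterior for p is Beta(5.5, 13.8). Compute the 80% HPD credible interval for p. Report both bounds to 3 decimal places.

[0.146, 0.402]

The posterior is unimodal and skewed, so the HPD interval has equal density at both endpoints and is the shortest 80% interval.
Solving f(0.146) = f(0.402) with F(0.402) − F(0.146) = 0.80 gives [0.146, 0.402].
For comparison, the equal-tailed interval is [0.161, 0.420]; the HPD is narrower and shifted toward the mode.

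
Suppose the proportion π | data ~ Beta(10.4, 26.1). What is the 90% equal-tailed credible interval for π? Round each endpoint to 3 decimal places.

[0.171, 0.413]

Posterior: Beta(10.4, 26.1).
Equal-tailed 90% interval: the 0.05 and 0.95 quantiles of Beta(10.4, 26.1).
Posterior mean ≈ 0.285, SD ≈ 0.074; a Normal approximation gives roughly [0.164, 0.406].
Exact: F⁻¹(0.05) = 0.171; F⁻¹(0.95) = 0.413.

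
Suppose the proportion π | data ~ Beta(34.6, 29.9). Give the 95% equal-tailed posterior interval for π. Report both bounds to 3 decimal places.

[0.415, 0.656]

Posterior: Beta(34.6, 29.9).
Equal-tailed 95% interval: the 0.025 and 0.975 quantiles of Beta(34.6, 29.9).
Posterior mean ≈ 0.536, SD ≈ 0.062; a Normal approximation gives roughly [0.416, 0.657].
Exact: F⁻¹(0.025) = 0.415; F⁻¹(0.975) = 0.656.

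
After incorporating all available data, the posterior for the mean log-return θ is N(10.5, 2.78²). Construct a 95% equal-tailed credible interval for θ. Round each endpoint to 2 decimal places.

[5.05, 15.95]

The posterior is symmetric, so the 95% equal-tailed interval is θ = 10.5 ± z·2.78 with z = 1.960.
Half-width: 1.960 × 2.78 = 5.45.
10.5 − 5.45 = 5.05; 10.5 + 5.45 = 15.95.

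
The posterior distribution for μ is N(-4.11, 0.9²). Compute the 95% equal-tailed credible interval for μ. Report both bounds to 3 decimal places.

[-5.874, -2.346]

The posterior is symmetric, so the 95% equal-tailed interval is μ = -4.11 ± z·0.9 with z = 1.960.
Half-width: 1.960 × 0.9 = 1.764.
-4.11 − 1.764 = -5.874; -4.11 + 1.764 = -2.346.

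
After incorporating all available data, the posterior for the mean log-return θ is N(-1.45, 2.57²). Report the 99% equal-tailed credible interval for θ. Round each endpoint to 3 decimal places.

[-8.070, 5.170]

The posterior is symmetric, so the 99% equal-tailed interval is θ = -1.45 ± z·2.57 with z = 2.576.
Half-width: 2.576 × 2.57 = 6.620.
-1.45 − 6.620 = -8.070; -1.45 + 6.620 = 5.170.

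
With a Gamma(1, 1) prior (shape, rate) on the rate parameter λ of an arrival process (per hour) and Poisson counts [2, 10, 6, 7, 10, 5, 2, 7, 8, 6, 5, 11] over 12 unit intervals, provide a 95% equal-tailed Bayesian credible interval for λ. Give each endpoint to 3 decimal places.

[4.880, 7.574]

Posterior: Gamma(1+79, 1+12) = Gamma(80, 13) (shape, rate).
Equal-tailed 95% interval: Gamma(80, 13) quantiles at 0.025 and 0.975.
Posterior mean ≈ 6.154, SD ≈ 0.688; a Normal approximation gives roughly [4.805, 7.502].
Exact: lower = 4.880; upper = 7.574.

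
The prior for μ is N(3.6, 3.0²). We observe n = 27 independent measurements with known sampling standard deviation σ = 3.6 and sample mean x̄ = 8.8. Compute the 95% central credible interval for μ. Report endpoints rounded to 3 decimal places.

Posterior precision = 1/3.0² + 27/3.6² = 0.1111 + 2.0833 = 2.1944, so posterior SD = 0.6751.
Posterior mean = (3.6/3.0² + 27·8.8/3.6²) / 2.1944 = 8.5367.
Interval: 8.5367 ± 1.960 × 0.6751 → [7.214, 9.860].

[7.214, 9.860]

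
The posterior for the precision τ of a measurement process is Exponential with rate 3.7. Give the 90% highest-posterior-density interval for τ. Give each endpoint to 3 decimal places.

[0.000, 0.622]

The exponential density is strictly decreasing on [0, ∞), so the HPD interval is anchored at 0: [0, q] with P(τ ≤ q) = 0.90.
q = −ln(1 − 0.90) / 3.7 = 2.3026 / 3.7 = 0.622.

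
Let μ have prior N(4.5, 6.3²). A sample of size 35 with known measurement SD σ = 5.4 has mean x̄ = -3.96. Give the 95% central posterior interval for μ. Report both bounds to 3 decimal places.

[-5.557, -2.016]

Posterior precision = 1/6.3² + 35/5.4² = 0.0252 + 1.2003 = 1.2255, so posterior SD = 0.9033.
Posterior mean = (4.5/6.3² + 35·-3.96/5.4²) / 1.2255 = -3.7861.
Interval: -3.7861 ± 1.960 × 0.9033 → [-5.557, -2.016].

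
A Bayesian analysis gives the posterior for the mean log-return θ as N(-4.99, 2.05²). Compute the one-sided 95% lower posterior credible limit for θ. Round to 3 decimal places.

Need L with P(θ ≥ L) = 0.95: L = -4.99 − z_{0.05}·2.05.
z = 1.645; L = -4.99 − 1.645 × 2.05 = -8.362.

-8.362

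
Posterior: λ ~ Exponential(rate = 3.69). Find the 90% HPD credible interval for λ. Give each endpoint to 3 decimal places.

The exponential density is strictly decreasing on [0, ∞), so the HPD interval is anchored at 0: [0, q] with P(λ ≤ q) = 0.90.
q = −ln(1 − 0.90) / 3.69 = 2.3026 / 3.69 = 0.624.

[0.000, 0.624]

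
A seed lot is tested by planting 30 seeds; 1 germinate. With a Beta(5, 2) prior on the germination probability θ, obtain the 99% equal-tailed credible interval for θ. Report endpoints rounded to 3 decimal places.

[0.045, 0.346]

Posterior: Beta(5+1, 2+29) = Beta(6, 31).
Equal-tailed 99% interval: the 0.005 and 0.995 quantiles of Beta(6, 31).
Posterior mean ≈ 0.162, SD ≈ 0.060; a Normal approximation gives roughly [0.008, 0.316].
Exact: F⁻¹(0.005) = 0.045; F⁻¹(0.995) = 0.346.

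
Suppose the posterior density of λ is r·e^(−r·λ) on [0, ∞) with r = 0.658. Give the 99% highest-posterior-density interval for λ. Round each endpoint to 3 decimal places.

[0.000, 6.999]

The exponential density is strictly decreasing on [0, ∞), so the HPD interval is anchored at 0: [0, q] with P(λ ≤ q) = 0.99.
q = −ln(1 − 0.99) / 0.658 = 4.6052 / 0.658 = 6.999.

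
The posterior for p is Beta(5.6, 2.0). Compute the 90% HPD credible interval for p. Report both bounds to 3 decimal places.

[0.513, 0.975]

The posterior is unimodal and skewed, so the HPD interval has equal density at both endpoints and is the shortest 90% interval.
Solving f(0.513) = f(0.975) with F(0.975) − F(0.513) = 0.90 gives [0.513, 0.975].
For comparison, the equal-tailed interval is [0.456, 0.943]; the HPD is narrower and shifted toward the mode.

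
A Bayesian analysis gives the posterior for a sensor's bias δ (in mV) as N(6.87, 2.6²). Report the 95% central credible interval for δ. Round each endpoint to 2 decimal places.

[1.77, 11.97]

The posterior is symmetric, so the 95% equal-tailed interval is δ = 6.87 ± z·2.6 with z = 1.960.
Half-width: 1.960 × 2.6 = 5.10.
6.87 − 5.10 = 1.77; 6.87 + 5.10 = 11.97.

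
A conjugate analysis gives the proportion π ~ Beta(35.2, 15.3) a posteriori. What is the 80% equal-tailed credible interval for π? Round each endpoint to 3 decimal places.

[0.613, 0.778]

Posterior: Beta(35.2, 15.3).
Equal-tailed 80% interval: the 0.1 and 0.9 quantiles of Beta(35.2, 15.3).
Posterior mean ≈ 0.697, SD ≈ 0.064; a Normal approximation gives roughly [0.615, 0.779].
Exact: F⁻¹(0.1) = 0.613; F⁻¹(0.9) = 0.778.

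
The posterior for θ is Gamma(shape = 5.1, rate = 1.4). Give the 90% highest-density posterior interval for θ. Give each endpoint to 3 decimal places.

[1.121, 6.067]

The posterior is unimodal and skewed, so the HPD interval has equal density at both endpoints and is the shortest 90% interval.
Solving f(1.121) = f(6.067) with F(6.067) − F(1.121) = 0.90 gives [1.121, 6.067].
For comparison, the equal-tailed interval is [1.452, 6.636]; the HPD is narrower and shifted toward the mode.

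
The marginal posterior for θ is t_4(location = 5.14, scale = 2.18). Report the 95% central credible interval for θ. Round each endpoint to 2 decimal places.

[-0.91, 11.19]

The t_4 distribution is symmetric; the 95% interval is 5.14 ± t·2.18 with t_{0.975,4} = 2.776.
Half-width: 2.776 × 2.18 = 6.05.
5.14 − 6.05 = -0.91; 5.14 + 6.05 = 11.19.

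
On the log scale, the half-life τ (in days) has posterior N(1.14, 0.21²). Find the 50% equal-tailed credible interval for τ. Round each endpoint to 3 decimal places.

[2.714, 3.603]

On the log scale the 50% interval is 1.14 ± 0.674 × 0.21 = [0.9984, 1.2816].
Exponentiate: [e^0.9984, e^1.2816] = [2.714, 3.603].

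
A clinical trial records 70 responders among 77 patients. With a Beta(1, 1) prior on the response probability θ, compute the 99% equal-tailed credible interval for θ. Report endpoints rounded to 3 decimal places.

Posterior: Beta(1+70, 1+7) = Beta(71, 8).
Equal-tailed 99% interval: the 0.005 and 0.995 quantiles of Beta(71, 8).
Posterior mean ≈ 0.899, SD ≈ 0.034; a Normal approximation gives roughly [0.812, 0.986].
Exact: F⁻¹(0.005) = 0.794; F⁻¹(0.995) = 0.966.

[0.794, 0.966]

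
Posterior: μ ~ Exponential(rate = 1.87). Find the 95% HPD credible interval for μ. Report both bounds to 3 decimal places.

[0.000, 1.602]

The exponential density is strictly decreasing on [0, ∞), so the HPD interval is anchored at 0: [0, q] with P(μ ≤ q) = 0.95.
q = −ln(1 − 0.95) / 1.87 = 2.9957 / 1.87 = 1.602.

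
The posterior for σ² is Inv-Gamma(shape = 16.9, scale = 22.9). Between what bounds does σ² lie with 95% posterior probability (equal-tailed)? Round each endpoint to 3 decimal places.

[0.886, 2.330]

Inverse-Gamma(16.9, 22.9) quantiles: F⁻¹(0.025) and F⁻¹(0.975).
Equivalently, 1/σ² ~ Gamma(16.9, rate = 22.9); invert its 0.975 and 0.025 quantiles.
Posterior mean ≈ 1.440, SD ≈ 0.373; a Normal approximation gives roughly [0.709, 2.172].
Exact: lower = 0.886; upper = 2.330.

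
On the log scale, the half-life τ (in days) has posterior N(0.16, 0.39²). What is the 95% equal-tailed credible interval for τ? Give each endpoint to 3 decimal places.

[0.546, 2.520]

On the log scale the 95% interval is 0.16 ± 1.960 × 0.39 = [-0.6044, 0.9244].
Exponentiate: [e^-0.6044, e^0.9244] = [0.546, 2.520].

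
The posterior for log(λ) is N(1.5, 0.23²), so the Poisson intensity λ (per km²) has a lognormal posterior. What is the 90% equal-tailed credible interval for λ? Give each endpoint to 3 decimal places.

[3.070, 6.542]

On the log scale the 90% interval is 1.5 ± 1.645 × 0.23 = [1.1217, 1.8783].
Exponentiate: [e^1.1217, e^1.8783] = [3.070, 6.542].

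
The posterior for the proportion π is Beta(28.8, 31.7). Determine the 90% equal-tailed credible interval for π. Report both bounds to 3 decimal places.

[0.372, 0.581]

Posterior: Beta(28.8, 31.7).
Equal-tailed 90% interval: the 0.05 and 0.95 quantiles of Beta(28.8, 31.7).
Posterior mean ≈ 0.476, SD ≈ 0.064; a Normal approximation gives roughly [0.371, 0.581].
Exact: F⁻¹(0.05) = 0.372; F⁻¹(0.95) = 0.581.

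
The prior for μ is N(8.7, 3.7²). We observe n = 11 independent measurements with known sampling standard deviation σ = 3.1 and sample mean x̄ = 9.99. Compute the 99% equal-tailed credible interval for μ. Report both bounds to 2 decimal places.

[7.58, 12.25]

Posterior precision = 1/3.7² + 11/3.1² = 0.0730 + 1.1446 = 1.2177, so posterior SD = 0.9062.
Posterior mean = (8.7/3.7² + 11·9.99/3.1²) / 1.2177 = 9.9126.
Interval: 9.9126 ± 2.576 × 0.9062 → [7.58, 12.25].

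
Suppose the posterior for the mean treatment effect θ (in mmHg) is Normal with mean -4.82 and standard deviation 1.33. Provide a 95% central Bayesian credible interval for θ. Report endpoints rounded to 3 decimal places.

[-7.427, -2.213]

The posterior is symmetric, so the 95% equal-tailed interval is θ = -4.82 ± z·1.33 with z = 1.960.
Half-width: 1.960 × 1.33 = 2.607.
-4.82 − 2.607 = -7.427; -4.82 + 2.607 = -2.213.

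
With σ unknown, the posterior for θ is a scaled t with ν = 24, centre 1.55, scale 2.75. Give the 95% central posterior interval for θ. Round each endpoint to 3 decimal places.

[-4.126, 7.226]

The t_24 distribution is symmetric; the 95% interval is 1.55 ± t·2.75 with t_{0.975,24} = 2.064.
Half-width: 2.064 × 2.75 = 5.676.
1.55 − 5.676 = -4.126; 1.55 + 5.676 = 7.226.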